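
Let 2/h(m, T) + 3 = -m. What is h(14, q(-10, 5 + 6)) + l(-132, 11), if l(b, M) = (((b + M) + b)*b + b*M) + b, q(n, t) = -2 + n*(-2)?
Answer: 540802/17 ≈ 31812.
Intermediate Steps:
q(n, t) = -2 - 2*n
h(m, T) = 2/(-3 - m)
l(b, M) = b + M*b + b*(M + 2*b) (l(b, M) = (((M + b) + b)*b + M*b) + b = ((M + 2*b)*b + M*b) + b = (b*(M + 2*b) + M*b) + b = (M*b + b*(M + 2*b)) + b = b + M*b + b*(M + 2*b))
h(14, q(-10, 5 + 6)) + l(-132, 11) = -2/(3 + 14) - 132*(1 + 2*11 + 2*(-132)) = -2/17 - 132*(1 + 22 - 264) = -2*1/17 - 132*(-241) = -2/17 + 31812 = 540802/17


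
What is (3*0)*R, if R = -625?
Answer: 0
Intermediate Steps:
(3*0)*R = (3*0)*(-625) = 0*(-625) = 0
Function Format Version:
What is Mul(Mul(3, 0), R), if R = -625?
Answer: 0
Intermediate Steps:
Mul(Mul(3, 0), R) = Mul(Mul(3, 0), -625) = Mul(0, -625) = 0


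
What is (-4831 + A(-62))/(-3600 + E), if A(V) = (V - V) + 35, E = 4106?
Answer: -218/23 ≈ -9.4783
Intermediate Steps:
A(V) = 35 (A(V) = 0 + 35 = 35)
(-4831 + A(-62))/(-3600 + E) = (-4831 + 35)/(-3600 + 4106) = -4796/506 = -4796*1/506 = -218/23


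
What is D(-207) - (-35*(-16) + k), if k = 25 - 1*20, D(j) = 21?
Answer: -544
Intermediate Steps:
k = 5 (k = 25 - 20 = 5)
D(-207) - (-35*(-16) + k) = 21 - (-35*(-16) + 5) = 21 - (560 + 5) = 21 - 1*565 = 21 - 565 = -544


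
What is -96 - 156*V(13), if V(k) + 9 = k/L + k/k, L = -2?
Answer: 2166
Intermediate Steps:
V(k) = -8 - k/2 (V(k) = -9 + (k/(-2) + k/k) = -9 + (k*(-1/2) + 1) = -9 + (-k/2 + 1) = -9 + (1 - k/2) = -8 - k/2)
-96 - 156*V(13) = -96 - 156*(-8 - 1/2*13) = -96 - 156*(-8 - 13/2) = -96 - 156*(-29/2) = -96 + 2262 = 2166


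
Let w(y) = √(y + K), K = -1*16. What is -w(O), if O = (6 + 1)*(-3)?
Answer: -I*√37 ≈ -6.0828*I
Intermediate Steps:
K = -16
O = -21 (O = 7*(-3) = -21)
w(y) = √(-16 + y) (w(y) = √(y - 16) = √(-16 + y))
-w(O) = -√(-16 - 21) = -√(-37) = -I*√37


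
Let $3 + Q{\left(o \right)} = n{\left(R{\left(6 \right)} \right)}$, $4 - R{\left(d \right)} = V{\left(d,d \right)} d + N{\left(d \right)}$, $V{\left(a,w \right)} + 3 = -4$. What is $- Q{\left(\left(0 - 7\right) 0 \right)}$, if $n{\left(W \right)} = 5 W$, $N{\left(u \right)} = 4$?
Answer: $-207$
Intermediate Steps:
$V{\left(a,w \right)} = -7$ ($V{\left(a,w \right)} = -3 - 4 = -7$)
$R{\left(d \right)} = 7 d$ ($R{\left(d \right)} = 4 - \left(- 7 d + 4\right) = 4 - \left(4 - 7 d\right) = 4 + \left(-4 + 7 d\right) = 7 d$)
$Q{\left(o \right)} = 207$ ($Q{\left(o \right)} = -3 + 5 \cdot 7 \cdot 6 = -3 + 5 \cdot 42 = -3 + 210 = 207$)
$- Q{\left(\left(0 - 7\right) 0 \right)} = \left(-1\right) 207 = -207$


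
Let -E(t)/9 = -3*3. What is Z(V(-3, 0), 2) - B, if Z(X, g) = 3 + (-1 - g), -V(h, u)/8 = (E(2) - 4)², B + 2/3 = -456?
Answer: 1370/3 ≈ 456.67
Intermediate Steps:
E(t) = 81 (E(t) = -(-27)*3 = -9*(-9) = 81)
B = -1370/3 (B = -⅔ - 456 = -1370/3 ≈ -456.67)
V(h, u) = -47432 (V(h, u) = -8*(81 - 4)² = -8*77² = -8*5929 = -47432)
Z(X, g) = 2 - g
Z(V(-3, 0), 2) - B = (2 - 1*2) - 1*(-1370/3) = (2 - 2) + 1370/3 = 0 + 1370/3 = 1370/3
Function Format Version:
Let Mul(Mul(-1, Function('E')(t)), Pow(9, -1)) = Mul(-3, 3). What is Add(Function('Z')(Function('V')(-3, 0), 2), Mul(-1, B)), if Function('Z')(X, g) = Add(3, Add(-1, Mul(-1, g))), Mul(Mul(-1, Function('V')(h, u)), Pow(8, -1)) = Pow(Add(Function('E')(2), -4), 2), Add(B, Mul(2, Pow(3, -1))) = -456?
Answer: Rational(1370, 3) ≈ 456.67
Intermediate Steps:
Function('E')(t) = 81 (Function('E')(t) = Mul(-9, Mul(-3, 3)) = Mul(-9, -9) = 81)
B = Rational(-1370, 3) (B = Add(Rational(-2, 3), -456) = Rational(-1370, 3) ≈ -456.67)
Function('V')(h, u) = -47432 (Function('V')(h, u) = Mul(-8, Pow(Add(81, -4), 2)) = Mul(-8, Pow(77, 2)) = Mul(-8, 5929) = -47432)
Function('Z')(X, g) = Add(2, Mul(-1, g))
Add(Function('Z')(Function('V')(-3, 0), 2), Mul(-1, B)) = Add(Add(2, Mul(-1, 2)), Mul(-1, Rational(-1370, 3))) = Add(Add(2, -2), Rational(1370, 3)) = Add(0, Rational(1370, 3)) = Rational(1370, 3)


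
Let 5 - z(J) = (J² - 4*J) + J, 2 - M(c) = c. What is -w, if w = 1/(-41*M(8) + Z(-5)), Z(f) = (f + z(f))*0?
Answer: -1/246 ≈ -0.0040650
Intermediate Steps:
M(c) = 2 - c
z(J) = 5 - J² + 3*J (z(J) = 5 - ((J² - 4*J) + J) = 5 - (J² - 3*J) = 5 + (-J² + 3*J) = 5 - J² + 3*J)
Z(f) = 0 (Z(f) = (f + (5 - f² + 3*f))*0 = (5 - f² + 4*f)*0 = 0)
w = 1/246 (w = 1/(-41*(2 - 1*8) + 0) = 1/(-41*(2 - 8) + 0) = 1/(-41*(-6) + 0) = 1/(246 + 0) = 1/246 ≈ 0.0040650)
-w = -1*1/246 = -1/246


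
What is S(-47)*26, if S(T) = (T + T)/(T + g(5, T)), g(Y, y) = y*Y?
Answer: 26/3 ≈ 8.6667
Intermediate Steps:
g(Y, y) = Y*y
S(T) = ⅓ (S(T) = (T + T)/(T + 5*T) = (2*T)/((6*T)) = (2*T)*(1/(6*T)) = ⅓)
S(-47)*26 = (⅓)*26 = 26/3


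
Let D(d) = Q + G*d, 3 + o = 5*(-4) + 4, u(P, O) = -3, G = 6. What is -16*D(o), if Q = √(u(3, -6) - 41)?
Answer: 1824 - 32*I*√11 ≈ 1824.0 - 106.13*I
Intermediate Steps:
Q = 2*I*√11 (Q = √(-3 - 41) = √(-44) = 2*I*√11 ≈ 6.6332*I)
o = -19 (o = -3 + (5*(-4) + 4) = -3 + (-20 + 4) = -3 - 16 = -19)
D(d) = 6*d + 2*I*√11 (D(d) = 2*I*√11 + 6*d = 6*d + 2*I*√11)
-16*D(o) = -16*(6*(-19) + 2*I*√11) = -16*(-114 + 2*I*√11) = 1824 - 32*I*√11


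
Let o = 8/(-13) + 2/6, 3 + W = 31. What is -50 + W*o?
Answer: -2258/39 ≈ -57.897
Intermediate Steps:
W = 28 (W = -3 + 31 = 28)
o = -11/39 (o = 8*(-1/13) + 2*(⅙) = -8/13 + ⅓ = -11/39 ≈ -0.28205)
-50 + W*o = -50 + 28*(-11/39) = -50 - 308/39 = -2258/39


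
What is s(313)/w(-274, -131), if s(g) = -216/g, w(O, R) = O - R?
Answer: 216/44759 ≈ 0.0048258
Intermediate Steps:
s(313)/w(-274, -131) = (-216/313)/(-274 - 1*(-131)) = (-216*1/313)/(-274 + 131) = -216/313/(-143) = -216/313*(-1/143) = 216/44759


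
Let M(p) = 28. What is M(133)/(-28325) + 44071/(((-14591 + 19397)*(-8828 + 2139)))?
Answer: -2148436427/910573235550 ≈ -0.0023594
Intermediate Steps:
M(133)/(-28325) + 44071/(((-14591 + 19397)*(-8828 + 2139))) = 28/(-28325) + 44071/(((-14591 + 19397)*(-8828 + 2139))) = 28*(-1/28325) + 44071/((4806*(-6689))) = -28/28325 + 44071/(-32147334) = -28/28325 + 44071*(-1/32147334) = -28/28325 - 44071/32147334 = -2148436427/910573235550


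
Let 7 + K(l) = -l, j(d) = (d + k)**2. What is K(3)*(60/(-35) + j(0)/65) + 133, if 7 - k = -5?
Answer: 11647/91 ≈ 127.99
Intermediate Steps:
k = 12 (k = 7 - 1*(-5) = 7 + 5 = 12)
j(d) = (12 + d)**2 (j(d) = (d + 12)**2 = (12 + d)**2)
K(l) = -7 - l
K(3)*(60/(-35) + j(0)/65) + 133 = (-7 - 1*3)*(60/(-35) + (12 + 0)**2/65) + 133 = (-7 - 3)*(60*(-1/35) + 12**2*(1/65)) + 133 = -10*(-12/7 + 144*(1/65)) + 133 = -10*(-12/7 + 144/65) + 133 = -10*228/455 + 133 = -456/91 + 133 = 11647/91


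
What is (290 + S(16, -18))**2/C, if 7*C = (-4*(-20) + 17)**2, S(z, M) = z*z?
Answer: 2086812/9409 ≈ 221.79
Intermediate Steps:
S(z, M) = z**2
C = 9409/7 (C = (-4*(-20) + 17)**2/7 = (80 + 17)**2/7 = (1/7)*97**2 = (1/7)*9409 = 9409/7 ≈ 1344.1)
(290 + S(16, -18))**2/C = (290 + 16**2)**2/(9409/7) = (290 + 256)**2*(7/9409) = 546**2*(7/9409) = 298116*(7/9409) = 2086812/9409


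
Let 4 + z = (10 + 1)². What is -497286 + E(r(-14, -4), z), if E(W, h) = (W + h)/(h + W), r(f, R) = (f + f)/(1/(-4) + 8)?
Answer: -497285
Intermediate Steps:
z = 117 (z = -4 + (10 + 1)² = -4 + 11² = -4 + 121 = 117)
r(f, R) = 8*f/31 (r(f, R) = (2*f)/(-¼ + 8) = (2*f)/(31/4) = (2*f)*(4/31) = 8*f/31)
E(W, h) = 1 (E(W, h) = (W + h)/(W + h) = 1)
-497286 + E(r(-14, -4), z) = -497286 + 1 = -497285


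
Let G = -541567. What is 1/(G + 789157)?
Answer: 1/247590 ≈ 4.0389e-6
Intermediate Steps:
1/(G + 789157) = 1/(-541567 + 789157) = 1/247590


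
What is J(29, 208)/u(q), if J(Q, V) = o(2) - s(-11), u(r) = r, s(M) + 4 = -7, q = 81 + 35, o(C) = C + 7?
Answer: 5/29 ≈ 0.17241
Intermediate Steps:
o(C) = 7 + C
q = 116
s(M) = -11 (s(M) = -4 - 7 = -11)
J(Q, V) = 20 (J(Q, V) = (7 + 2) - 1*(-11) = 9 + 11 = 20)
J(29, 208)/u(q) = 20/116 = 20*(1/116) = 5/29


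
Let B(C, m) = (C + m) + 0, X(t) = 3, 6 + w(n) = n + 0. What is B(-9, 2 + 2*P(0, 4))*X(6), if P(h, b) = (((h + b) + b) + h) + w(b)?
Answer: 15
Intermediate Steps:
w(n) = -6 + n (w(n) = -6 + (n + 0) = -6 + n)
P(h, b) = -6 + 2*h + 3*b (P(h, b) = (((h + b) + b) + h) + (-6 + b) = (((b + h) + b) + h) + (-6 + b) = ((h + 2*b) + h) + (-6 + b) = (2*b + 2*h) + (-6 + b) = -6 + 2*h + 3*b)
B(C, m) = C + m
B(-9, 2 + 2*P(0, 4))*X(6) = (-9 + (2 + 2*(-6 + 2*0 + 3*4)))*3 = (-9 + (2 + 2*(-6 + 0 + 12)))*3 = (-9 + (2 + 2*6))*3 = (-9 + (2 + 12))*3 = (-9 + 14)*3 = 5*3 = 15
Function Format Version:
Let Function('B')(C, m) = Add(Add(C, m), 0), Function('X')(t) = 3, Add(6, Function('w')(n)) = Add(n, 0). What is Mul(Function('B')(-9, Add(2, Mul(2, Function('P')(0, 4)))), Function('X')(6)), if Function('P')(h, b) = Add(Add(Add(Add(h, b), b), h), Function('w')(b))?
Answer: 15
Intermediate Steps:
Function('w')(n) = Add(-6, n) (Function('w')(n) = Add(-6, Add(n, 0)) = Add(-6, n))
Function('P')(h, b) = Add(-6, Mul(2, h), Mul(3, b)) (Function('P')(h, b) = Add(Add(Add(Add(h, b), b), h), Add(-6, b)) = Add(Add(Add(Add(b, h), b), h), Add(-6, b)) = Add(Add(Add(h, Mul(2, b)), h), Add(-6, b)) = Add(Add(Mul(2, b), Mul(2, h)), Add(-6, b)) = Add(-6, Mul(2, h), Mul(3, b)))
Function('B')(C, m) = Add(C, m)
Mul(Function('B')(-9, Add(2, Mul(2, Function('P')(0, 4)))), Function('X')(6)) = Mul(Add(-9, Add(2, Mul(2, Add(-6, Mul(2, 0), Mul(3, 4))))), 3) = Mul(Add(-9, Add(2, Mul(2, Add(-6, 0, 12)))), 3) = Mul(Add(-9, Add(2, Mul(2, 6))), 3) = Mul(Add(-9, Add(2, 12)), 3) = Mul(Add(-9, 14), 3) = Mul(5, 3) = 15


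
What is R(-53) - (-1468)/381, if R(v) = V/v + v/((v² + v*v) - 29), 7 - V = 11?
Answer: 147431321/37619559 ≈ 3.9190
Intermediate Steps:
V = -4 (V = 7 - 1*11 = 7 - 11 = -4)
R(v) = -4/v + v/(-29 + 2*v²) (R(v) = -4/v + v/((v² + v*v) - 29) = -4/v + v/((v² + v²) - 29) = -4/v + v/(2*v² - 29) = -4/v + v/(-29 + 2*v²))
R(-53) - (-1468)/381 = (116 - 7*(-53)²)/((-53)*(-29 + 2*(-53)²)) - (-1468)/381 = -(116 - 7*2809)/(53*(-29 + 2*2809)) - (-1468)/381 = -(116 - 19663)/(53*(-29 + 5618)) - 1*(-1468/381) = -1/53*(-19547)/5589 + 1468/381 = -1/53*1/5589*(-19547) + 1468/381 = 19547/296217 + 1468/381 = 147431321/37619559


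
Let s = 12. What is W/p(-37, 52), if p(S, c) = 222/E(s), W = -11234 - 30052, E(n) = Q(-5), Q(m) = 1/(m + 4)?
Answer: 6881/37 ≈ 185.97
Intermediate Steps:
Q(m) = 1/(4 + m)
E(n) = -1 (E(n) = 1/(4 - 5) = 1/(-1) = -1)
W = -41286
p(S, c) = -222 (p(S, c) = 222/(-1) = 222*(-1) = -222)
W/p(-37, 52) = -41286/(-222) = -41286*(-1/222) = 6881/37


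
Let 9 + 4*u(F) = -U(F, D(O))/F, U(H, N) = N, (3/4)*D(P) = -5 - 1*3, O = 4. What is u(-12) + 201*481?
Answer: 3480427/36 ≈ 96679.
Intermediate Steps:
D(P) = -32/3 (D(P) = 4*(-5 - 1*3)/3 = 4*(-5 - 3)/3 = (4/3)*(-8) = -32/3)
u(F) = -9/4 + 8/(3*F) (u(F) = -9/4 + (-(-32)/(3*F))/4 = -9/4 + (32/(3*F))/4 = -9/4 + 8/(3*F))
u(-12) + 201*481 = (1/12)*(32 - 27*(-12))/(-12) + 201*481 = (1/12)*(-1/12)*(32 + 324) + 96681 = (1/12)*(-1/12)*356 + 96681 = -89/36 + 96681 = 3480427/36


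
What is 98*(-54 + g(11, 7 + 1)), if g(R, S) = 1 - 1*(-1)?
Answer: -5096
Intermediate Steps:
g(R, S) = 2 (g(R, S) = 1 + 1 = 2)
98*(-54 + g(11, 7 + 1)) = 98*(-54 + 2) = 98*(-52) = -5096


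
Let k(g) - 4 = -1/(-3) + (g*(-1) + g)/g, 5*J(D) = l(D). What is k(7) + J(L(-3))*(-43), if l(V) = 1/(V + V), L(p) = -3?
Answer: 173/30 ≈ 5.7667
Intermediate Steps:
l(V) = 1/(2*V)
J(D) = 1/(10*D) (J(D) = (1/(2*D))/5 = 1/(10*D))
k(g) = 13/3 (k(g) = 4 + (-1/(-3) + (g*(-1) + g)/g) = 4 + (-1*(-⅓) + (-g + g)/g) = 4 + (⅓ + 0/g) = 4 + (⅓ + 0) = 4 + ⅓ = 13/3)
k(7) + J(L(-3))*(-43) = 13/3 + ((⅒)/(-3))*(-43) = 13/3 + ((⅒)*(-⅓))*(-43) = 13/3 - 1/30*(-43) = 13/3 + 43/30 = 173/30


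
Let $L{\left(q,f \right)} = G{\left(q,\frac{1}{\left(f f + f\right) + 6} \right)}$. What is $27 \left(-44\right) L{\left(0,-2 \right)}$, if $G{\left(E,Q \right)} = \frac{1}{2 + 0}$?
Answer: $-594$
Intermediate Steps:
$G{\left(E,Q \right)} = \frac{1}{2}$
$L{\left(q,f \right)} = \frac{1}{2}$
$27 \left(-44\right) L{\left(0,-2 \right)} = 27 \left(-44\right) \frac{1}{2} = \left(-1188\right) \frac{1}{2} = -594$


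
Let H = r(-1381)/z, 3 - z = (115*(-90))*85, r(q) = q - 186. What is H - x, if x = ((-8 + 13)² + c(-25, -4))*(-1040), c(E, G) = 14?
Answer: 35682780113/879753 ≈ 40560.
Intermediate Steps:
r(q) = -186 + q
z = 879753 (z = 3 - 115*(-90)*85 = 3 - (-10350)*85 = 3 - 1*(-879750) = 3 + 879750 = 879753)
x = -40560 (x = ((-8 + 13)² + 14)*(-1040) = (5² + 14)*(-1040) = (25 + 14)*(-1040) = 39*(-1040) = -40560)
H = -1567/879753 (H = (-186 - 1381)/879753 = -1567*1/879753 = -1567/879753 ≈ -0.0017812)
H - x = -1567/879753 - 1*(-40560) = -1567/879753 + 40560 = 35682780113/879753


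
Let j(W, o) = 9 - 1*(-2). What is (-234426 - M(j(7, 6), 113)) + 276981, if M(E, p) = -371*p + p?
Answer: 84365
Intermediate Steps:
j(W, o) = 11 (j(W, o) = 9 + 2 = 11)
M(E, p) = -370*p
(-234426 - M(j(7, 6), 113)) + 276981 = (-234426 - (-370)*113) + 276981 = (-234426 - 1*(-41810)) + 276981 = (-234426 + 41810) + 276981 = -192616 + 276981 = 84365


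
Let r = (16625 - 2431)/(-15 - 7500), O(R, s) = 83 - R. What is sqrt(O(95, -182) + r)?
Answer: I*sqrt(87152290)/2505 ≈ 3.7268*I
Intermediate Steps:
r = -14194/7515 (r = 14194/(-7515) = 14194*(-1/7515) = -14194/7515 ≈ -1.8888)
sqrt(O(95, -182) + r) = sqrt((83 - 1*95) - 14194/7515) = sqrt((83 - 95) - 14194/7515) = sqrt(-12 - 14194/7515) = sqrt(-104374/7515) = I*sqrt(87152290)/2505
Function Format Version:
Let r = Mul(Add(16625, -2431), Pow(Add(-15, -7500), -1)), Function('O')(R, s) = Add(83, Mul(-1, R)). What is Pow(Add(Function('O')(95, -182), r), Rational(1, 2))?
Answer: Mul(Rational(1, 2505), I, Pow(87152290, Rational(1, 2))) ≈ Mul(3.7268, I)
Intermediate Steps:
r = Rational(-14194, 7515) (r = Mul(14194, Pow(-7515, -1)) = Mul(14194, Rational(-1, 7515)) = Rational(-14194, 7515) ≈ -1.8888)
Pow(Add(Function('O')(95, -182), r), Rational(1, 2)) = Pow(Add(Add(83, Mul(-1, 95)), Rational(-14194, 7515)), Rational(1, 2)) = Pow(Add(Add(83, -95), Rational(-14194, 7515)), Rational(1, 2)) = Pow(Add(-12, Rational(-14194, 7515)), Rational(1, 2)) = Pow(Rational(-104374, 7515), Rational(1, 2)) = Mul(Rational(1, 2505), I, Pow(87152290, Rational(1, 2)))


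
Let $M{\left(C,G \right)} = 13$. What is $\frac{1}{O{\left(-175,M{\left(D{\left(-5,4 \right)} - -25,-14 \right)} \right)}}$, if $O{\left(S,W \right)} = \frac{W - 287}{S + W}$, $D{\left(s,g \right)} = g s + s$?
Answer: $\frac{81}{137} \approx 0.59124$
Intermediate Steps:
$D{\left(s,g \right)} = s + g s$
$O{\left(S,W \right)} = \frac{-287 + W}{S + W}$
$\frac{1}{O{\left(-175,M{\left(D{\left(-5,4 \right)} - -25,-14 \right)} \right)}} = \frac{1}{\frac{1}{-175 + 13} \left(-287 + 13\right)} = \frac{1}{\frac{1}{-162} \left(-274\right)} = \frac{1}{\left(- \frac{1}{162}\right) \left(-274\right)} = \frac{1}{\frac{137}{81}} = \frac{81}{137}$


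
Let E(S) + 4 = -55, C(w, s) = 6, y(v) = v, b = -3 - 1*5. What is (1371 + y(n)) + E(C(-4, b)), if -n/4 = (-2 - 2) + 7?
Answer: 1300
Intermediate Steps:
n = -12 (n = -4*((-2 - 2) + 7) = -4*(-4 + 7) = -4*3 = -12)
b = -8 (b = -3 - 5 = -8)
E(S) = -59 (E(S) = -4 - 55 = -59)
(1371 + y(n)) + E(C(-4, b)) = (1371 - 12) - 59 = 1359 - 59 = 1300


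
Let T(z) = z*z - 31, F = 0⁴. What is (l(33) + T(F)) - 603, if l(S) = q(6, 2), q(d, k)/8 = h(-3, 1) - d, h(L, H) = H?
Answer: -674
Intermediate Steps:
F = 0
T(z) = -31 + z² (T(z) = z² - 31 = -31 + z²)
q(d, k) = 8 - 8*d (q(d, k) = 8*(1 - d) = 8 - 8*d)
l(S) = -40 (l(S) = 8 - 8*6 = 8 - 48 = -40)
(l(33) + T(F)) - 603 = (-40 + (-31 + 0²)) - 603 = (-40 + (-31 + 0)) - 603 = (-40 - 31) - 603 = -71 - 603 = -674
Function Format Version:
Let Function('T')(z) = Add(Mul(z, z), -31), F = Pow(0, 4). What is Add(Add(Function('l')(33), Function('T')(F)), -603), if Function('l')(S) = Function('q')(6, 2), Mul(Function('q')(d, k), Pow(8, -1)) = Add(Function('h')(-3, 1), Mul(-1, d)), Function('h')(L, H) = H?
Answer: -674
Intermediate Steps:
F = 0
Function('T')(z) = Add(-31, Pow(z, 2)) (Function('T')(z) = Add(Pow(z, 2), -31) = Add(-31, Pow(z, 2)))
Function('q')(d, k) = Add(8, Mul(-8, d)) (Function('q')(d, k) = Mul(8, Add(1, Mul(-1, d))) = Add(8, Mul(-8, d)))
Function('l')(S) = -40 (Function('l')(S) = Add(8, Mul(-8, 6)) = Add(8, -48) = -40)
Add(Add(Function('l')(33), Function('T')(F)), -603) = Add(Add(-40, Add(-31, Pow(0, 2))), -603) = Add(Add(-40, Add(-31, 0)), -603) = Add(Add(-40, -31), -603) = Add(-71, -603) = -674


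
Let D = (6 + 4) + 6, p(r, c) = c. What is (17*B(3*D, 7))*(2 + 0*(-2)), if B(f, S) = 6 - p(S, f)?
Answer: -1428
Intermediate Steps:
D = 16 (D = 10 + 6 = 16)
B(f, S) = 6 - f
(17*B(3*D, 7))*(2 + 0*(-2)) = (17*(6 - 3*16))*(2 + 0*(-2)) = (17*(6 - 1*48))*(2 + 0) = (17*(6 - 48))*2 = (17*(-42))*2 = -714*2 = -1428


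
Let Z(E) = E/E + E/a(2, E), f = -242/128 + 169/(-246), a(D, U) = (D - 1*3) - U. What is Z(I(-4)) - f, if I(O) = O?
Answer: 5889/2624 ≈ 2.2443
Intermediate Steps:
a(D, U) = -3 + D - U (a(D, U) = (D - 3) - U = (-3 + D) - U = -3 + D - U)
f = -20291/7872 (f = -242*1/128 + 169*(-1/246) = -121/64 - 169/246 = -20291/7872 ≈ -2.5776)
Z(E) = 1 + E/(-1 - E) (Z(E) = E/E + E/(-3 + 2 - E) = 1 + E/(-1 - E))
Z(I(-4)) - f = 1/(1 - 4) - 1*(-20291/7872) = 1/(-3) + 20291/7872 = -⅓ + 20291/7872 = 5889/2624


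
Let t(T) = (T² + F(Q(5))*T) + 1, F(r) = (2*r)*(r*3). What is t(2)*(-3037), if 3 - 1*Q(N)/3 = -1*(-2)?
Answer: -343181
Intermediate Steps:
Q(N) = 3 (Q(N) = 9 - (-3)*(-2) = 9 - 3*2 = 9 - 6 = 3)
F(r) = 6*r² (F(r) = (2*r)*(3*r) = 6*r²)
t(T) = 1 + T² + 54*T (t(T) = (T² + (6*3²)*T) + 1 = (T² + (6*9)*T) + 1 = (T² + 54*T) + 1 = 1 + T² + 54*T)
t(2)*(-3037) = (1 + 2² + 54*2)*(-3037) = (1 + 4 + 108)*(-3037) = 113*(-3037) = -343181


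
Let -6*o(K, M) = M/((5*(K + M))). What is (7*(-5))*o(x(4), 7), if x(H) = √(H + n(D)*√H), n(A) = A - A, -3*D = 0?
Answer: 49/54 ≈ 0.90741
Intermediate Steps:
D = 0 (D = -⅓*0 = 0)
n(A) = 0
x(H) = √H (x(H) = √(H + 0*√H) = √(H + 0) = √H)
o(K, M) = -M/(6*(5*K + 5*M)) (o(K, M) = -M/(6*(5*(K + M))) = -M/(6*(5*K + 5*M)))
(7*(-5))*o(x(4), 7) = (7*(-5))*(-1*7/(30*√4 + 30*7)) = -(-35)*7/(30*2 + 210) = -(-35)*7/(60 + 210) = -(-35)*7/270 = -35*(-7/270) = 49/54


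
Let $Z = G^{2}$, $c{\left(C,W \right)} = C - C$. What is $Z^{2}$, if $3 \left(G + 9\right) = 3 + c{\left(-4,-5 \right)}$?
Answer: $4096$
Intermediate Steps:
$c{\left(C,W \right)} = 0$
$G = -8$ ($G = -9 + \frac{3 + 0}{3} = -9 + \frac{1}{3} \cdot 3 = -9 + 1 = -8$)
$Z = 64$ ($Z = \left(-8\right)^{2} = 64$)
$Z^{2} = 64^{2} = 4096$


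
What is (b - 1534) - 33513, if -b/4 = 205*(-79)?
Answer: 29733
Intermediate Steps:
b = 64780 (b = -820*(-79) = -4*(-16195) = 64780)
(b - 1534) - 33513 = (64780 - 1534) - 33513 = 63246 - 33513 = 29733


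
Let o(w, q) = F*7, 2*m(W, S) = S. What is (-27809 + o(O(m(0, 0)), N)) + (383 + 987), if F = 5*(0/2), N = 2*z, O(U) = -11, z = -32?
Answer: -26439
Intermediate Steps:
m(W, S) = S/2
N = -64 (N = 2*(-32) = -64)
F = 0 (F = 5*(0*(1/2)) = 5*0 = 0)
o(w, q) = 0 (o(w, q) = 0*7 = 0)
(-27809 + o(O(m(0, 0)), N)) + (383 + 987) = (-27809 + 0) + (383 + 987) = -27809 + 1370 = -26439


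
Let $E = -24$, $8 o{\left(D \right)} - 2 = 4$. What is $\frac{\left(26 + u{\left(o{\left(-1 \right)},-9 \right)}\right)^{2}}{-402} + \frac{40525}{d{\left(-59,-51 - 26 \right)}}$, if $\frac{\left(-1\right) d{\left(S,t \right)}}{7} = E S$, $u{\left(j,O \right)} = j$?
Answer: $- \frac{5196379}{885472} \approx -5.8685$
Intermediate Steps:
$o{\left(D \right)} = \frac{3}{4}$ ($o{\left(D \right)} = \frac{1}{4} + \frac{1}{8} \cdot 4 = \frac{1}{4} + \frac{1}{2} = \frac{3}{4}$)
$d{\left(S,t \right)} = 168 S$ ($d{\left(S,t \right)} = - 7 \left(- 24 S\right) = 168 S$)
$\frac{\left(26 + u{\left(o{\left(-1 \right)},-9 \right)}\right)^{2}}{-402} + \frac{40525}{d{\left(-59,-51 - 26 \right)}} = \frac{\left(26 + \frac{3}{4}\right)^{2}}{-402} + \frac{40525}{168 \left(-59\right)} = \left(\frac{107}{4}\right)^{2} \left(- \frac{1}{402}\right) + \frac{40525}{-9912} = \frac{11449}{16} \left(- \frac{1}{402}\right) + 40525 \left(- \frac{1}{9912}\right) = - \frac{11449}{6432} - \frac{40525}{9912} = - \frac{5196379}{885472}$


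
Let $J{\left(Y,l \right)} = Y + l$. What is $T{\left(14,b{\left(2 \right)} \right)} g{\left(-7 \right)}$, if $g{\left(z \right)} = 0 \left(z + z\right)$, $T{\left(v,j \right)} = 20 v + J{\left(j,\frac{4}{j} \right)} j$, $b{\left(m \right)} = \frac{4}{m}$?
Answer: $0$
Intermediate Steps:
$T{\left(v,j \right)} = 20 v + j \left(j + \frac{4}{j}\right)$ ($T{\left(v,j \right)} = 20 v + \left(j + \frac{4}{j}\right) j = 20 v + j \left(j + \frac{4}{j}\right)$)
$g{\left(z \right)} = 0$ ($g{\left(z \right)} = 0 \cdot 2 z = 0$)
$T{\left(14,b{\left(2 \right)} \right)} g{\left(-7 \right)} = \left(4 + \left(\frac{4}{2}\right)^{2} + 20 \cdot 14\right) 0 = \left(4 + \left(4 \cdot \frac{1}{2}\right)^{2} + 280\right) 0 = \left(4 + 2^{2} + 280\right) 0 = \left(4 + 4 + 280\right) 0 = 288 \cdot 0 = 0$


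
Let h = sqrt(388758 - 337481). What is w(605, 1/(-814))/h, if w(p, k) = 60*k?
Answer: -30*sqrt(51277)/20869739 ≈ -0.00032551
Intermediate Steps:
h = sqrt(51277) ≈ 226.44
w(605, 1/(-814))/h = (60/(-814))/(sqrt(51277)) = (60*(-1/814))*(sqrt(51277)/51277) = -30*sqrt(51277)/20869739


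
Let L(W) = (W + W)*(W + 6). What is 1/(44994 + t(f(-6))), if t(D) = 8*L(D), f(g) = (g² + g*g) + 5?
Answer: 1/147250 ≈ 6.7912e-6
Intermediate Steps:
f(g) = 5 + 2*g² (f(g) = (g² + g²) + 5 = 2*g² + 5 = 5 + 2*g²)
L(W) = 2*W*(6 + W) (L(W) = (2*W)*(6 + W) = 2*W*(6 + W))
t(D) = 16*D*(6 + D) (t(D) = 8*(2*D*(6 + D)) = 16*D*(6 + D))
1/(44994 + t(f(-6))) = 1/(44994 + 16*(5 + 2*(-6)²)*(6 + (5 + 2*(-6)²))) = 1/(44994 + 16*(5 + 2*36)*(6 + (5 + 2*36))) = 1/(44994 + 16*(5 + 72)*(6 + (5 + 72))) = 1/(44994 + 16*77*(6 + 77)) = 1/(44994 + 16*77*83) = 1/(44994 + 102256) = 1/147250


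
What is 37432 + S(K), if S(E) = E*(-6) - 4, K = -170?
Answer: 38448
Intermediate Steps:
S(E) = -4 - 6*E (S(E) = -6*E - 4 = -4 - 6*E)
37432 + S(K) = 37432 + (-4 - 6*(-170)) = 37432 + (-4 + 1020) = 37432 + 1016 = 38448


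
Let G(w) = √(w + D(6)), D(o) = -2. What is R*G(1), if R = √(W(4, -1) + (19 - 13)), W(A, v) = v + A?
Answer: 3*I ≈ 3.0*I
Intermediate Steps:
G(w) = √(-2 + w) (G(w) = √(w - 2) = √(-2 + w))
W(A, v) = A + v
R = 3 (R = √((4 - 1) + (19 - 13)) = √(3 + 6) = √9 = 3)
R*G(1) = 3*√(-2 + 1) = 3*√(-1) = 3*I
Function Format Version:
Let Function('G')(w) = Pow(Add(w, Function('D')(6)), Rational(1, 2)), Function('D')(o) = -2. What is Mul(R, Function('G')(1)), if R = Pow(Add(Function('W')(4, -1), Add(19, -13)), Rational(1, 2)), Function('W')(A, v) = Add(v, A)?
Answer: Mul(3, I) ≈ Mul(3.0000, I)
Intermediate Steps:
Function('G')(w) = Pow(Add(-2, w), Rational(1, 2)) (Function('G')(w) = Pow(Add(w, -2), Rational(1, 2)) = Pow(Add(-2, w), Rational(1, 2)))
Function('W')(A, v) = Add(A, v)
R = 3 (R = Pow(Add(Add(4, -1), Add(19, -13)), Rational(1, 2)) = Pow(Add(3, 6), Rational(1, 2)) = Pow(9, Rational(1, 2)) = 3)
Mul(R, Function('G')(1)) = Mul(3, Pow(Add(-2, 1), Rational(1, 2))) = Mul(3, Pow(-1, Rational(1, 2))) = Mul(3, I)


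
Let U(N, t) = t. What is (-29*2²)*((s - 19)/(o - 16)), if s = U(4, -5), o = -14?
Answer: -464/5 ≈ -92.800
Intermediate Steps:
s = -5
(-29*2²)*((s - 19)/(o - 16)) = (-29*2²)*((-5 - 19)/(-14 - 16)) = (-29*4)*(-24/(-30)) = -(-2784)*(-1)/30 = -116*⅘ = -464/5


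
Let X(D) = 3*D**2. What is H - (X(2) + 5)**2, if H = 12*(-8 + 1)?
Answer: -373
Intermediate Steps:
H = -84 (H = 12*(-7) = -84)
H - (X(2) + 5)**2 = -84 - (3*2**2 + 5)**2 = -84 - (3*4 + 5)**2 = -84 - (12 + 5)**2 = -84 - 1*17**2 = -84 - 1*289 = -84 - 289 = -373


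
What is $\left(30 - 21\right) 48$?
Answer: $432$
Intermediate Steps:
$\left(30 - 21\right) 48 = 9 \cdot 48 = 432$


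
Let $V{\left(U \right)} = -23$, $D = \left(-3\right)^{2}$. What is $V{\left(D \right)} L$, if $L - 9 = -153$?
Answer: $3312$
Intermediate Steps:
$L = -144$ ($L = 9 - 153 = -144$)
$D = 9$
$V{\left(D \right)} L = \left(-23\right) \left(-144\right) = 3312$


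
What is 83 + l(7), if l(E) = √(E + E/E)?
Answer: 83 + 2*√2 ≈ 85.828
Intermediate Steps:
l(E) = √(1 + E) (l(E) = √(E + 1) = √(1 + E))
83 + l(7) = 83 + √(1 + 7) = 83 + √8 = 83 + 2*√2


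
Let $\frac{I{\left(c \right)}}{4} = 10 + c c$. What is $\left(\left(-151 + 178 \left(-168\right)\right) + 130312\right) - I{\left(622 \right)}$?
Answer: $-1447319$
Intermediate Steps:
$I{\left(c \right)} = 40 + 4 c^{2}$ ($I{\left(c \right)} = 4 \left(10 + c c\right) = 4 \left(10 + c^{2}\right) = 40 + 4 c^{2}$)
$\left(\left(-151 + 178 \left(-168\right)\right) + 130312\right) - I{\left(622 \right)} = \left(\left(-151 + 178 \left(-168\right)\right) + 130312\right) - \left(40 + 4 \cdot 622^{2}\right) = \left(\left(-151 - 29904\right) + 130312\right) - \left(40 + 4 \cdot 386884\right) = \left(-30055 + 130312\right) - \left(40 + 1547536\right) = 100257 - 1547576 = -1447319$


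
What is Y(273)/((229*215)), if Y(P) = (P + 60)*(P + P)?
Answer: 181818/49235 ≈ 3.6929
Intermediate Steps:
Y(P) = 2*P*(60 + P) (Y(P) = (60 + P)*(2*P) = 2*P*(60 + P))
Y(273)/((229*215)) = (2*273*(60 + 273))/((229*215)) = (2*273*333)/49235 = 181818*(1/49235) = 181818/49235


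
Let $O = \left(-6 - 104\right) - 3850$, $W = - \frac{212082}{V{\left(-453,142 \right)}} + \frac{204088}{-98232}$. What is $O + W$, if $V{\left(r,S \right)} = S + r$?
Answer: $- \frac{12526104283}{3818769} \approx -3280.1$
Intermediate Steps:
$W = \frac{2596220957}{3818769}$ ($W = - \frac{212082}{142 - 453} + \frac{204088}{-98232} = - \frac{212082}{-311} + 204088 \left(- \frac{1}{98232}\right) = \left(-212082\right) \left(- \frac{1}{311}\right) - \frac{25511}{12279} = \frac{212082}{311} - \frac{25511}{12279} = \frac{2596220957}{3818769} \approx 679.86$)
$O = -3960$ ($O = \left(-6 - 104\right) - 3850 = -110 - 3850 = -3960$)
$O + W = -3960 + \frac{2596220957}{3818769} = - \frac{12526104283}{3818769}$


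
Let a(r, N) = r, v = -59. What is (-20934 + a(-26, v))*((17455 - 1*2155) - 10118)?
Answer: -108614720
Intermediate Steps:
(-20934 + a(-26, v))*((17455 - 1*2155) - 10118) = (-20934 - 26)*((17455 - 1*2155) - 10118) = -20960*((17455 - 2155) - 10118) = -20960*(15300 - 10118) = -20960*5182 = -108614720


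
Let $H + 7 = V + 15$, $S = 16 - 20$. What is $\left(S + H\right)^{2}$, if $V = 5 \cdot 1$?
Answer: $81$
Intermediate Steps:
$V = 5$
$S = -4$
$H = 13$ ($H = -7 + \left(5 + 15\right) = -7 + 20 = 13$)
$\left(S + H\right)^{2} = \left(-4 + 13\right)^{2} = 9^{2} = 81$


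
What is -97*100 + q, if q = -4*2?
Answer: -9708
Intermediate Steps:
q = -8
-97*100 + q = -97*100 - 8 = -9700 - 8 = -9708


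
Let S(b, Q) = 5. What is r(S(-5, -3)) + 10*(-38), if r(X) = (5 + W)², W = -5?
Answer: -380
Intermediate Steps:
r(X) = 0 (r(X) = (5 - 5)² = 0² = 0)
r(S(-5, -3)) + 10*(-38) = 0 + 10*(-38) = 0 - 380 = -380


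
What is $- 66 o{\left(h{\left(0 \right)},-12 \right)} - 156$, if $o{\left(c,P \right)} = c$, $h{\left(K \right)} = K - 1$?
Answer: $-90$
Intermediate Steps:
$h{\left(K \right)} = -1 + K$
$- 66 o{\left(h{\left(0 \right)},-12 \right)} - 156 = - 66 \left(-1 + 0\right) - 156 = \left(-66\right) \left(-1\right) - 156 = 66 - 156 = -90$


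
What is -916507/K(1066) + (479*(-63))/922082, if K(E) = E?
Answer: -30183099152/35104979 ≈ -859.79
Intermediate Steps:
-916507/K(1066) + (479*(-63))/922082 = -916507/1066 + (479*(-63))/922082 = -916507*1/1066 - 30177*1/922082 = -916507/1066 - 4311/131726 = -30183099152/35104979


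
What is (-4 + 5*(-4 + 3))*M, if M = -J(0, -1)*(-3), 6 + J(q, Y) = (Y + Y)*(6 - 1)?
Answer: 432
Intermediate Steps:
J(q, Y) = -6 + 10*Y (J(q, Y) = -6 + (Y + Y)*(6 - 1) = -6 + (2*Y)*5 = -6 + 10*Y)
M = -48 (M = -(-6 + 10*(-1))*(-3) = -(-6 - 10)*(-3) = -1*(-16)*(-3) = 16*(-3) = -48)
(-4 + 5*(-4 + 3))*M = (-4 + 5*(-4 + 3))*(-48) = (-4 + 5*(-1))*(-48) = (-4 - 5)*(-48) = -9*(-48) = 432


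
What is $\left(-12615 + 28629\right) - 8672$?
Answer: $7342$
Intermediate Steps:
$\left(-12615 + 28629\right) - 8672 = 16014 - 8672 = 7342$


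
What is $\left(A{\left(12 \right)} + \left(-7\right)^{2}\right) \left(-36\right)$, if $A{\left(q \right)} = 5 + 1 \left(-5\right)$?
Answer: $-1764$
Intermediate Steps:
$A{\left(q \right)} = 0$ ($A{\left(q \right)} = 5 - 5 = 0$)
$\left(A{\left(12 \right)} + \left(-7\right)^{2}\right) \left(-36\right) = \left(0 + \left(-7\right)^{2}\right) \left(-36\right) = \left(0 + 49\right) \left(-36\right) = 49 \left(-36\right) = -1764$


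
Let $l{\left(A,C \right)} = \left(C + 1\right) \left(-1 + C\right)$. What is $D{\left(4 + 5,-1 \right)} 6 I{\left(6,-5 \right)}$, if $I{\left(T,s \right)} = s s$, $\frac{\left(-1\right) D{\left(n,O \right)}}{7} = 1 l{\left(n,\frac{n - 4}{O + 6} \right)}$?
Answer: $0$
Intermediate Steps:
$l{\left(A,C \right)} = \left(1 + C\right) \left(-1 + C\right)$
$D{\left(n,O \right)} = 7 - \frac{7 \left(-4 + n\right)^{2}}{\left(6 + O\right)^{2}}$ ($D{\left(n,O \right)} = - 7 \cdot 1 \left(-1 + \left(\frac{n - 4}{O + 6}\right)^{2}\right) = - 7 \cdot 1 \left(-1 + \left(\frac{-4 + n}{6 + O}\right)^{2}\right) = - 7 \cdot 1 \left(-1 + \frac{\left(-4 + n\right)^{2}}{\left(6 + O\right)^{2}}\right) = - 7 \left(-1 + \frac{\left(-4 + n\right)^{2}}{\left(6 + O\right)^{2}}\right) = 7 - \frac{7 \left(-4 + n\right)^{2}}{\left(6 + O\right)^{2}}$)
$I{\left(T,s \right)} = s^{2}$
$D{\left(4 + 5,-1 \right)} 6 I{\left(6,-5 \right)} = \left(7 - \frac{7 \left(-4 + \left(4 + 5\right)\right)^{2}}{\left(6 - 1\right)^{2}}\right) 6 \left(-5\right)^{2} = \left(7 - \frac{7 \left(-4 + 9\right)^{2}}{25}\right) 6 \cdot 25 = \left(7 - 7 \cdot 5^{2} \cdot \frac{1}{25}\right) 6 \cdot 25 = \left(7 - 175 \cdot \frac{1}{25}\right) 6 \cdot 25 = \left(7 - 7\right) 6 \cdot 25 = 0 \cdot 6 \cdot 25 = 0 \cdot 25 = 0$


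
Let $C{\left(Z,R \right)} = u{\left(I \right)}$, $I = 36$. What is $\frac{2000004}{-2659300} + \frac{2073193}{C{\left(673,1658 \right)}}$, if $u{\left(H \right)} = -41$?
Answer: $- \frac{1378331036266}{27257825} \approx -50566.0$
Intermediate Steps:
$C{\left(Z,R \right)} = -41$
$\frac{2000004}{-2659300} + \frac{2073193}{C{\left(673,1658 \right)}} = \frac{2000004}{-2659300} + \frac{2073193}{-41} = 2000004 \left(- \frac{1}{2659300}\right) + 2073193 \left(- \frac{1}{41}\right) = - \frac{500001}{664825} - \frac{2073193}{41} = - \frac{1378331036266}{27257825}$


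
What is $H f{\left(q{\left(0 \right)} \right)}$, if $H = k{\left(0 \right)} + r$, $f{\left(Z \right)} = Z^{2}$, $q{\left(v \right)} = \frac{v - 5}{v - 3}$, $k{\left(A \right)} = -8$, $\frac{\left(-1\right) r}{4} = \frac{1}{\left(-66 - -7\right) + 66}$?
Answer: $- \frac{500}{21} \approx -23.81$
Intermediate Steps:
$r = - \frac{4}{7}$ ($r = - \frac{4}{\left(-66 - -7\right) + 66} = - \frac{4}{\left(-66 + 7\right) + 66} = - \frac{4}{-59 + 66} = - \frac{4}{7} \approx -0.57143$)
$q{\left(v \right)} = \frac{-5 + v}{-3 + v}$
$H = - \frac{60}{7}$ ($H = -8 - \frac{4}{7} = - \frac{60}{7} \approx -8.5714$)
$H f{\left(q{\left(0 \right)} \right)} = - \frac{60 \left(\frac{-5 + 0}{-3 + 0}\right)^{2}}{7} = - \frac{60 \left(\frac{1}{-3} \left(-5\right)\right)^{2}}{7} = - \frac{60 \left(\left(- \frac{1}{3}\right) \left(-5\right)\right)^{2}}{7} = - \frac{60 \left(\frac{5}{3}\right)^{2}}{7} = \left(- \frac{60}{7}\right) \frac{25}{9} = - \frac{500}{21}$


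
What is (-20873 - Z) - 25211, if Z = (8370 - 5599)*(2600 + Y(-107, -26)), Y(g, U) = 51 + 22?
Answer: -7452967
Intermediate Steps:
Y(g, U) = 73
Z = 7406883 (Z = (8370 - 5599)*(2600 + 73) = 2771*2673 = 7406883)
(-20873 - Z) - 25211 = (-20873 - 1*7406883) - 25211 = (-20873 - 7406883) - 25211 = -7427756 - 25211 = -7452967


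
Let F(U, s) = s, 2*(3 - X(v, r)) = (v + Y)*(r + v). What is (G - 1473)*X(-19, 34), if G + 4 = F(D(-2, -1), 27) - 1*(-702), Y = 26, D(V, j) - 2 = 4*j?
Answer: 37026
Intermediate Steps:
D(V, j) = 2 + 4*j
X(v, r) = 3 - (26 + v)*(r + v)/2 (X(v, r) = 3 - (v + 26)*(r + v)/2 = 3 - (26 + v)*(r + v)/2)
G = 725 (G = -4 + (27 - 1*(-702)) = -4 + (27 + 702) = -4 + 729 = 725)
(G - 1473)*X(-19, 34) = (725 - 1473)*(3 - 13*34 - 13*(-19) - ½*(-19)² - ½*34*(-19)) = -748*(3 - 442 + 247 - ½*361 + 323) = -748*(3 - 442 + 247 - 361/2 + 323) = -748*(-99/2) = 37026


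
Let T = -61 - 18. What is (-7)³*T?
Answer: 27097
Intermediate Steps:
T = -79
(-7)³*T = (-7)³*(-79) = -343*(-79) = 27097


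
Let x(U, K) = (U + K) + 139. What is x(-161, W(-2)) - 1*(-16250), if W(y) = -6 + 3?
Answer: 16225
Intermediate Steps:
W(y) = -3
x(U, K) = 139 + K + U (x(U, K) = (K + U) + 139 = 139 + K + U)
x(-161, W(-2)) - 1*(-16250) = (139 - 3 - 161) - 1*(-16250) = -25 + 16250 = 16225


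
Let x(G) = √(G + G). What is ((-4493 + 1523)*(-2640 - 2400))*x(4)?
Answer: 29937600*√2 ≈ 4.2338e+7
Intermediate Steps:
x(G) = √2*√G (x(G) = √(2*G) = √2*√G)
((-4493 + 1523)*(-2640 - 2400))*x(4) = ((-4493 + 1523)*(-2640 - 2400))*(√2*√4) = (-2970*(-5040))*(√2*2) = 14968800*(2*√2) = 29937600*√2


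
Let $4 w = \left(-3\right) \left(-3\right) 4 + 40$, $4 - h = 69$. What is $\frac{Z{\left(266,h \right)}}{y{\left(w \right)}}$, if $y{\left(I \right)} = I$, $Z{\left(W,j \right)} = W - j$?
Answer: $\frac{331}{19} \approx 17.421$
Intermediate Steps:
$h = -65$ ($h = 4 - 69 = -65$)
$w = 19$ ($w = \frac{\left(-3\right) \left(-3\right) 4 + 40}{4} = \frac{9 \cdot 4 + 40}{4} = \frac{36 + 40}{4} = \frac{1}{4} \cdot 76 = 19$)
$\frac{Z{\left(266,h \right)}}{y{\left(w \right)}} = \frac{266 - -65}{19} = \left(266 + 65\right) \frac{1}{19} = 331 \cdot \frac{1}{19} = \frac{331}{19}$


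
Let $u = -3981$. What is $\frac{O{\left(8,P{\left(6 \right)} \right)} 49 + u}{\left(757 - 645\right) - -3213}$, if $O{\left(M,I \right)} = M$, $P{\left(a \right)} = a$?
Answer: $- \frac{3589}{3325} \approx -1.0794$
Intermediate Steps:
$\frac{O{\left(8,P{\left(6 \right)} \right)} 49 + u}{\left(757 - 645\right) - -3213} = \frac{8 \cdot 49 - 3981}{\left(757 - 645\right) - -3213} = \frac{392 - 3981}{\left(757 - 645\right) + 3213} = - \frac{3589}{112 + 3213} = - \frac{3589}{3325}$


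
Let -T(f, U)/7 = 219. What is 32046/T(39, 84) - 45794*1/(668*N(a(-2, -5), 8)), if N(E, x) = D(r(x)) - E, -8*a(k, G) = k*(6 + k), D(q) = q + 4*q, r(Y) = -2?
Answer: -3935043/268202 ≈ -14.672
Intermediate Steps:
T(f, U) = -1533 (T(f, U) = -7*219 = -1533)
D(q) = 5*q
a(k, G) = -k*(6 + k)/8
N(E, x) = -10 - E (N(E, x) = 5*(-2) - E = -10 - E)
32046/T(39, 84) - 45794*1/(668*N(a(-2, -5), 8)) = 32046/(-1533) - 45794*1/(668*(-10 - (-1)*(-2)*(6 - 2)/8)) = 32046*(-1/1533) - 45794*1/(668*(-10 - (-1)*(-2)*4/8)) = -1526/73 - 45794*1/(668*(-10 - 1*1)) = -1526/73 - 45794*1/(668*(-10 - 1)) = -1526/73 - 45794/((-11*668)) = -1526/73 - 45794/(-7348) = -1526/73 - 45794*(-1/7348) = -1526/73 + 22897/3674 = -3935043/268202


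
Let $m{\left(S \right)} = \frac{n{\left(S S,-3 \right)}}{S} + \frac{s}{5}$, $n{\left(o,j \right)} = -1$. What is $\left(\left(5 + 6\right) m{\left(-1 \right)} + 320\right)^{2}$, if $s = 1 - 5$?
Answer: $\frac{2595321}{25} \approx 1.0381 \cdot 10^{5}$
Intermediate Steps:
$s = -4$ ($s = 1 - 5 = -4$)
$m{\left(S \right)} = - \frac{4}{5} - \frac{1}{S}$ ($m{\left(S \right)} = - \frac{1}{S} - \frac{4}{5} = - \frac{4}{5} - \frac{1}{S}$)
$\left(\left(5 + 6\right) m{\left(-1 \right)} + 320\right)^{2} = \left(\left(5 + 6\right) \left(- \frac{4}{5} - \frac{1}{-1}\right) + 320\right)^{2} = \left(11 \left(- \frac{4}{5} - -1\right) + 320\right)^{2} = \left(11 \left(- \frac{4}{5} + 1\right) + 320\right)^{2} = \left(11 \cdot \frac{1}{5} + 320\right)^{2} = \left(\frac{11}{5} + 320\right)^{2} = \left(\frac{1611}{5}\right)^{2} = \frac{2595321}{25}$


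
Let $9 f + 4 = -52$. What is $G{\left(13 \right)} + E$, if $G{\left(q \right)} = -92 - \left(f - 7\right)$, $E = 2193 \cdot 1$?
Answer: $\frac{19028}{9} \approx 2114.2$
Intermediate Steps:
$f = - \frac{56}{9}$ ($f = - \frac{4}{9} + \frac{1}{9} \left(-52\right) = - \frac{4}{9} - \frac{52}{9} = - \frac{56}{9} \approx -6.2222$)
$E = 2193$
$G{\left(q \right)} = - \frac{709}{9}$ ($G{\left(q \right)} = -92 - \left(- \frac{56}{9} - 7\right) = -92 - - \frac{119}{9} = -92 + \frac{119}{9} = - \frac{709}{9}$)
$G{\left(13 \right)} + E = - \frac{709}{9} + 2193 = \frac{19028}{9}$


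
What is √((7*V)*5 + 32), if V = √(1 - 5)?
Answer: √(32 + 70*I) ≈ 7.3813 + 4.7417*I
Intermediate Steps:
V = 2*I (V = √(-4) = 2*I ≈ 2.0*I)
√((7*V)*5 + 32) = √((7*(2*I))*5 + 32) = √((14*I)*5 + 32) = √(70*I + 32) = √(32 + 70*I)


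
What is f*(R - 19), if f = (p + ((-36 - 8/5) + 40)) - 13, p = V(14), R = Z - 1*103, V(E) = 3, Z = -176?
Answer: 11324/5 ≈ 2264.8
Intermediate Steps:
R = -279 (R = -176 - 1*103 = -176 - 103 = -279)
p = 3
f = -38/5 (f = (3 + ((-36 - 8/5) + 40)) - 13 = (3 + (-188/5 + 40)) - 13 = (3 + 12/5) - 13 = 27/5 - 13 = -38/5 ≈ -7.6000)
f*(R - 19) = -38*(-279 - 19)/5 = -38/5*(-298) = 11324/5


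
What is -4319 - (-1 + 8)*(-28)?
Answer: -4123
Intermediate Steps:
-4319 - (-1 + 8)*(-28) = -4319 - 7*(-28) = -4319 - 1*(-196) = -4319 + 196 = -4123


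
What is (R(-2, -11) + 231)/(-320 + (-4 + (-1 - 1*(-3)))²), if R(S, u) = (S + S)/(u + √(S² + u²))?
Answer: -55/79 + 5*√5/316 ≈ -0.66082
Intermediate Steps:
R(S, u) = 2*S/(u + √(S² + u²)) (R(S, u) = (2*S)/(u + √(S² + u²)) = 2*S/(u + √(S² + u²)))
(R(-2, -11) + 231)/(-320 + (-4 + (-1 - 1*(-3)))²) = (2*(-2)/(-11 + √((-2)² + (-11)²)) + 231)/(-320 + (-4 + (-1 - 1*(-3)))²) = (2*(-2)/(-11 + √(4 + 121)) + 231)/(-320 + (-4 + (-1 + 3))²) = (2*(-2)/(-11 + √125) + 231)/(-320 + (-4 + 2)²) = (2*(-2)/(-11 + 5*√5) + 231)/(-320 + (-2)²) = (-4/(-11 + 5*√5) + 231)/(-320 + 4) = (231 - 4/(-11 + 5*√5))/(-316) = (231 - 4/(-11 + 5*√5))*(-1/316) = -231/316 + 1/(79*(-11 + 5*√5))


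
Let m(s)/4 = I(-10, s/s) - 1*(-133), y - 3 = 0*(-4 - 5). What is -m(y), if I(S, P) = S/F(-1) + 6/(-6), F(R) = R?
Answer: -568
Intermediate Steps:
y = 3 (y = 3 + 0*(-4 - 5) = 3 + 0*(-9) = 3 + 0 = 3)
I(S, P) = -1 - S (I(S, P) = S/(-1) + 6/(-6) = S*(-1) + 6*(-1/6) = -S - 1 = -1 - S)
m(s) = 568 (m(s) = 4*((-1 - 1*(-10)) - 1*(-133)) = 4*((-1 + 10) + 133) = 4*(9 + 133) = 4*142 = 568)
-m(y) = -1*568 = -568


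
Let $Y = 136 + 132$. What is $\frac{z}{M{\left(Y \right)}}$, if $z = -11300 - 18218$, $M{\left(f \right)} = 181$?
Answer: $- \frac{29518}{181} \approx -163.08$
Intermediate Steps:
$Y = 268$
$z = -29518$ ($z = -11300 - 18218 = -29518$)
$\frac{z}{M{\left(Y \right)}} = - \frac{29518}{181}$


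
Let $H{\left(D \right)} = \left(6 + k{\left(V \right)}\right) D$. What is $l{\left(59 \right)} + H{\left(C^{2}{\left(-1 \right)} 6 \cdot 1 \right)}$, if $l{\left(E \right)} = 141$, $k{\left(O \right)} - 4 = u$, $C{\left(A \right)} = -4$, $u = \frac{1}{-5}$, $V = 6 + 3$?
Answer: $\frac{5409}{5} \approx 1081.8$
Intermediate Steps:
$V = 9$
$u = - \frac{1}{5} \approx -0.2$
$k{\left(O \right)} = \frac{19}{5}$ ($k{\left(O \right)} = 4 - \frac{1}{5} = \frac{19}{5}$)
$H{\left(D \right)} = \frac{49 D}{5}$ ($H{\left(D \right)} = \left(6 + \frac{19}{5}\right) D = \frac{49 D}{5}$)
$l{\left(59 \right)} + H{\left(C^{2}{\left(-1 \right)} 6 \cdot 1 \right)} = 141 + \frac{49 \left(-4\right)^{2} \cdot 6 \cdot 1}{5} = 141 + \frac{49 \cdot 16 \cdot 6 \cdot 1}{5} = 141 + \frac{49 \cdot 96 \cdot 1}{5} = 141 + \frac{49}{5} \cdot 96 = 141 + \frac{4704}{5} = \frac{5409}{5}$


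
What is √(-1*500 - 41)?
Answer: I*√541 ≈ 23.259*I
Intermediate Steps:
√(-1*500 - 41) = √(-500 - 41) = √(-541) = I*√541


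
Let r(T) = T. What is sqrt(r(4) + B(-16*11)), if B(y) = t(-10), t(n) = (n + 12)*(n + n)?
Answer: 6*I ≈ 6.0*I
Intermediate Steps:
t(n) = 2*n*(12 + n) (t(n) = (12 + n)*(2*n) = 2*n*(12 + n))
B(y) = -40 (B(y) = 2*(-10)*(12 - 10) = 2*(-10)*2 = -40)
sqrt(r(4) + B(-16*11)) = sqrt(4 - 40) = sqrt(-36) = 6*I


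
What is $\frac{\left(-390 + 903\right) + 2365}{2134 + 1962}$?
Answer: $\frac{1439}{2048} \approx 0.70264$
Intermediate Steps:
$\frac{\left(-390 + 903\right) + 2365}{2134 + 1962} = \frac{513 + 2365}{4096} = 2878 \cdot \frac{1}{4096} = \frac{1439}{2048}$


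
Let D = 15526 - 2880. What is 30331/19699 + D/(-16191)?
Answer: 241975667/318946509 ≈ 0.75867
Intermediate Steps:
D = 12646
30331/19699 + D/(-16191) = 30331/19699 + 12646/(-16191) = 30331*(1/19699) + 12646*(-1/16191) = 30331/19699 - 12646/16191 = 241975667/318946509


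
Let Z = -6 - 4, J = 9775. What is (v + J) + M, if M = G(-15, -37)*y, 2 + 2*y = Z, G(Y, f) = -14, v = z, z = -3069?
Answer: 6790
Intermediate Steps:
v = -3069
Z = -10
y = -6 (y = -1 + (1/2)*(-10) = -1 - 5 = -6)
M = 84 (M = -14*(-6) = 84)
(v + J) + M = (-3069 + 9775) + 84 = 6706 + 84 = 6790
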